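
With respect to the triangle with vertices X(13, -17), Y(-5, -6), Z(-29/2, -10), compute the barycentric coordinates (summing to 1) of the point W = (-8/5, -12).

(2/5, 1/5, 2/5)

Signed area of the reference triangle: [XYZ] = ½·(13·(-6−(-10)) + (-5)·(-10−(-17)) + (-29/2)·(-17−(-6))) = ½·(52 − 35 + 319/2) = 353/4.
[WYZ] = ½·((-8/5)·(-6−(-10)) + (-5)·(-10−(-12)) + (-29/2)·(-12−(-6))) = ½·(-32/5 − 10 + 87) = 353/10, so the X-coordinate is (353/10)/(353/4) = 2/5.
[XWZ] = ½·(13·(-12−(-10)) + (-8/5)·(-10−(-17)) + (-29/2)·(-17−(-12))) = ½·(-26 − 56/5 + 145/2) = 353/20, so the Y-coordinate is 1/5.
[XYW] = ½·(13·(-6−(-12)) + (-5)·(-12−(-17)) + (-8/5)·(-17−(-6))) = ½·(78 − 25 + 88/5) = 353/10, so the Z-coordinate is 2/5.
Check: 2/5 + 1/5 + 2/5 = 1.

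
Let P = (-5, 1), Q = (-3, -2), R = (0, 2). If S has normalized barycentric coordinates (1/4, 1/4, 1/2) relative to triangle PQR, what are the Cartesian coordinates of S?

S = (1/4)·P + (1/4)·Q + (1/2)·R.
x-coordinate: (1/4)·(-5) + (1/4)·(-3) + (1/2)·0 = -2.
y-coordinate: (1/4)·1 + (1/4)·(-2) + (1/2)·2 = 3/4.

(-2, 3/4)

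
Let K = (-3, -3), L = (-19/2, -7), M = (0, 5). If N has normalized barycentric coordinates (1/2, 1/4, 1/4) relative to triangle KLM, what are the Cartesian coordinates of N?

(-31/8, -2)

N = (1/2)·K + (1/4)·L + (1/4)·M.
x-coordinate: (1/2)·(-3) + (1/4)·(-19/2) + (1/4)·0 = -31/8.
y-coordinate: (1/2)·(-3) + (1/4)·(-7) + (1/4)·5 = -2.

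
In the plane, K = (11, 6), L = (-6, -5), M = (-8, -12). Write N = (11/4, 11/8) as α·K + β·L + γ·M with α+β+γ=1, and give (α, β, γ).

(1/2, 5/8, -1/8)

Signed area of the reference triangle: [KLM] = ½·(11·(-5−(-12)) + (-6)·(-12−6) + (-8)·(6−(-5))) = ½·(77 + 108 − 88) = 97/2.
[NLM] = ½·((11/4)·(-5−(-12)) + (-6)·(-12−(11/8)) + (-8)·(11/8−(-5))) = ½·(77/4 + 321/4 − 51) = 97/4, so the K-coordinate is (97/4)/(97/2) = 1/2.
[KNM] = ½·(11·(11/8−(-12)) + (11/4)·(-12−6) + (-8)·(6−(11/8))) = ½·(1177/8 − 99/2 − 37) = 485/16, so the L-coordinate is 5/8.
[KLN] = ½·(11·(-5−(11/8)) + (-6)·(11/8−6) + (11/4)·(6−(-5))) = ½·(-561/8 + 111/4 + 121/4) = -97/16, so the M-coordinate is -1/8.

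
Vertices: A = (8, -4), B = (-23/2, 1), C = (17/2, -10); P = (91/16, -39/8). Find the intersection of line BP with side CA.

Barycentric coordinates of P with respect to ABC: (5/8, 1/8, 1/4).
On side CA the B-coordinate is zero; dropping P's B-weight 1/8 and renormalizing the remaining 1/4 : 5/8 gives weights 2/7, 5/7 on C, A.
Q = (2/7)·(17/2, -10) + (5/7)·(8, -4) = (57/7, -40/7).

(57/7, -40/7)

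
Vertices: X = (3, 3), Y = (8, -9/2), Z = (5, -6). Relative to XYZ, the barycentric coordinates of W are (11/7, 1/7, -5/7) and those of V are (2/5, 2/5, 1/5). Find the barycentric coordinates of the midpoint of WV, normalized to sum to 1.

(69/70, 19/70, -9/35)

Since both coordinate triples sum to 1, the midpoint's barycentrics are the componentwise average.
(11/7+2/5)/2 = 69/70; similarly 19/70 and -9/35.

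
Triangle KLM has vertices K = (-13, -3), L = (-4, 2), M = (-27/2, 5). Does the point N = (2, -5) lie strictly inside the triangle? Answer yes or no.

Barycentric coordinates of N: (97/149, 238/149, -186/149).
The three coordinates are positive, positive, negative; a point is interior exactly when all three are positive.

no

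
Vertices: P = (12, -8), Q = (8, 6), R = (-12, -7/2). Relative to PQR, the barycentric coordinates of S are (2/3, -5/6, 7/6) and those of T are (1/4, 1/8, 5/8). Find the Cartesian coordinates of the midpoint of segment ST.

(-97/12, -857/96)

Barycentric coordinates of the midpoint are the average: (11/24, -17/48, 43/48).
Converting: (11/24)·P + (-17/48)·Q + (43/48)·R = (-97/12, -857/96).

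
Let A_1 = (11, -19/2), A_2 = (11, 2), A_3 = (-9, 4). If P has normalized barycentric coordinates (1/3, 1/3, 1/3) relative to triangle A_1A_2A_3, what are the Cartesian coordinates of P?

P = (1/3)·A_1 + (1/3)·A_2 + (1/3)·A_3.
x-coordinate: (1/3)·11 + (1/3)·11 + (1/3)·(-9) = 13/3.
y-coordinate: (1/3)·(-19/2) + (1/3)·2 + (1/3)·4 = -7/6.

(13/3, -7/6)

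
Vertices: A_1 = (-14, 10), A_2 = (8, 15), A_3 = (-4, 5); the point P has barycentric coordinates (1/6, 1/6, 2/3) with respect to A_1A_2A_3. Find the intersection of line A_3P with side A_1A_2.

Line A_3P meets A_1A_2 where the A_3-coordinate vanishes; zeroing P's A_3-weight and renormalizing leaves A_1, A_2-weights 1/6 : 1/6 → (1/2, 1/2).
So Q = (1/2)·A_1 + (1/2)·A_2 = (-3, 25/2).

(-3, 25/2)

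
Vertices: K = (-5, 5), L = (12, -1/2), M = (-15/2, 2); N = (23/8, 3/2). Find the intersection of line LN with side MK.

(-25/4, 7/2)

Barycentric coordinates of N with respect to KLM: (1/4, 1/2, 1/4).
On side MK the L-coordinate is zero; dropping N's L-weight 1/2 and renormalizing the remaining 1/4 : 1/4 gives weights 1/2, 1/2 on M, K.
J = (1/2)·(-15/2, 2) + (1/2)·(-5, 5) = (-25/4, 7/2).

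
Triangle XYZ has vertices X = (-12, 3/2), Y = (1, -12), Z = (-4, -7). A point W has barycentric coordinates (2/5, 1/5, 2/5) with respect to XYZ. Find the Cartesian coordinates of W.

(-31/5, -23/5)

W = (2/5)·X + (1/5)·Y + (2/5)·Z.
x-coordinate: (2/5)·(-12) + (1/5)·1 + (2/5)·(-4) = -31/5.
y-coordinate: (2/5)·(3/2) + (1/5)·(-12) + (2/5)·(-7) = -23/5.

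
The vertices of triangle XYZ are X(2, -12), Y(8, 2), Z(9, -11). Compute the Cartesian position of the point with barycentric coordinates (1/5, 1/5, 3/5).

(37/5, -43/5)

W = (1/5)·X + (1/5)·Y + (3/5)·Z.
x-coordinate: (1/5)·2 + (1/5)·8 + (3/5)·9 = 37/5.
y-coordinate: (1/5)·(-12) + (1/5)·2 + (3/5)·(-11) = -43/5.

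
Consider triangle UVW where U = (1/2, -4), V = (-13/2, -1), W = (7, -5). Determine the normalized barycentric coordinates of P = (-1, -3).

(2/5, 2/5, 1/5)

Signed area of the reference triangle: [UVW] = ½·((1/2)·(-1−(-5)) + (-13/2)·(-5−(-4)) + 7·(-4−(-1))) = ½·(2 + 13/2 − 21) = -25/4.
[PVW] = ½·((-1)·(-1−(-5)) + (-13/2)·(-5−(-3)) + 7·(-3−(-1))) = ½·(-4 + 13 − 14) = -5/2, so the U-coordinate is (-5/2)/(-25/4) = 2/5.
[UPW] = ½·((1/2)·(-3−(-5)) + (-1)·(-5−(-4)) + 7·(-4−(-3))) = ½·(1 + 1 − 7) = -5/2, so the V-coordinate is 2/5.
[UVP] = ½·((1/2)·(-1−(-3)) + (-13/2)·(-3−(-4)) + (-1)·(-4−(-1))) = ½·(1 − 13/2 + 3) = -5/4, so the W-coordinate is 1/5.
Check: 2/5 + 2/5 + 1/5 = 1.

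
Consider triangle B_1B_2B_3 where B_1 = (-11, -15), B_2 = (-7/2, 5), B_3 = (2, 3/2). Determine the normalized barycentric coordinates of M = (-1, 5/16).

(1/8, 1/4, 5/8)

Signed area of the reference triangle: [B_1B_2B_3] = ½·((-11)·(5−(3/2)) + (-7/2)·(3/2−(-15)) + 2·(-15−5)) = ½·(-77/2 − 231/4 − 40) = -545/8.
[MB_2B_3] = ½·((-1)·(5−(3/2)) + (-7/2)·(3/2−(5/16)) + 2·(5/16−5)) = ½·(-7/2 − 133/32 − 75/8) = -545/64, so the B_1-coordinate is (-545/64)/(-545/8) = 1/8.
[B_1MB_3] = ½·((-11)·(5/16−(3/2)) + (-1)·(3/2−(-15)) + 2·(-15−(5/16))) = ½·(209/16 − 33/2 − 245/8) = -545/32, so the B_2-coordinate is 1/4.
[B_1B_2M] = ½·((-11)·(5−(5/16)) + (-7/2)·(5/16−(-15)) + (-1)·(-15−5)) = ½·(-825/16 − 1715/32 + 20) = -2725/64, so the B_3-coordinate is 5/8.
Check: 1/8 + 1/4 + 5/8 = 1.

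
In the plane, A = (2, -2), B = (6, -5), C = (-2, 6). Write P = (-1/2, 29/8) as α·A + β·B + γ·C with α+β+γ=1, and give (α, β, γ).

(1/8, 1/8, 3/4)

Signed area of the reference triangle: [ABC] = ½·(2·(-5−6) + 6·(6−(-2)) + (-2)·(-2−(-5))) = ½·(-22 + 48 − 6) = 10.
[PBC] = ½·((-1/2)·(-5−6) + 6·(6−(29/8)) + (-2)·(29/8−(-5))) = ½·(11/2 + 57/4 − 69/4) = 5/4, so the A-coordinate is (5/4)/10 = 1/8.
[APC] = ½·(2·(29/8−6) + (-1/2)·(6−(-2)) + (-2)·(-2−(29/8))) = ½·(-19/4 − 4 + 45/4) = 5/4, so the B-coordinate is 1/8.
[ABP] = ½·(2·(-5−(29/8)) + 6·(29/8−(-2)) + (-1/2)·(-2−(-5))) = ½·(-69/4 + 135/4 − 3/2) = 15/2, so the C-coordinate is 3/4.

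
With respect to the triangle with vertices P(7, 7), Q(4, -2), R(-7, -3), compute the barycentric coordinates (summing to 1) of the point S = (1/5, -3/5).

(1/5, 2/5, 2/5)

Signed area of the reference triangle: [PQR] = ½·(7·(-2−(-3)) + 4·(-3−7) + (-7)·(7−(-2))) = ½·(7 − 40 − 63) = -48.
[SQR] = ½·((1/5)·(-2−(-3)) + 4·(-3−(-3/5)) + (-7)·(-3/5−(-2))) = ½·(1/5 − 48/5 − 49/5) = -48/5, so the P-coordinate is (-48/5)/(-48) = 1/5.
[PSR] = ½·(7·(-3/5−(-3)) + (1/5)·(-3−7) + (-7)·(7−(-3/5))) = ½·(84/5 − 2 − 266/5) = -96/5, so the Q-coordinate is 2/5.
[PQS] = ½·(7·(-2−(-3/5)) + 4·(-3/5−7) + (1/5)·(7−(-2))) = ½·(-49/5 − 152/5 + 9/5) = -96/5, so the R-coordinate is 2/5.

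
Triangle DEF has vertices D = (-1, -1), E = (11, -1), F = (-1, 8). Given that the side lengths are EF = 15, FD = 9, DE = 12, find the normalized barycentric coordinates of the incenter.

The incenter has barycentric coordinates proportional to the opposite side lengths: (15 : 9 : 12).
Normalizing by 15+9+12 = 36 gives (5/12, 1/4, 1/3).

(5/12, 1/4, 1/3)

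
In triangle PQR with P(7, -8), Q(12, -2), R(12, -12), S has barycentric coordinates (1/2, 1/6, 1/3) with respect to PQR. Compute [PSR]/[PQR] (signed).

The signed ratio [PSR]/[PQR] equals the barycentric coordinate of S at vertex Q, which is 1/6.

1/6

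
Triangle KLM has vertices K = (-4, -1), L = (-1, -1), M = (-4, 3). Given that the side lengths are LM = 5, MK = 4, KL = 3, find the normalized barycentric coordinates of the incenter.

The incenter has barycentric coordinates proportional to the opposite side lengths: (5 : 4 : 3).
Normalizing by 5+4+3 = 12 gives (5/12, 1/3, 1/4).

(5/12, 1/3, 1/4)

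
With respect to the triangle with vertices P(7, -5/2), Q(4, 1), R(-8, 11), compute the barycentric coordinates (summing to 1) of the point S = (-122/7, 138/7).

Signed area of the reference triangle: [PQR] = ½·(7·(1−11) + 4·(11−(-5/2)) + (-8)·(-5/2−1)) = ½·(-70 + 54 + 28) = 6.
[SQR] = ½·((-122/7)·(1−11) + 4·(11−(138/7)) + (-8)·(138/7−1)) = ½·(1220/7 − 244/7 − 1048/7) = -36/7, so the P-coordinate is (-36/7)/6 = -6/7.
[PSR] = ½·(7·(138/7−11) + (-122/7)·(11−(-5/2)) + (-8)·(-5/2−(138/7))) = ½·(61 − 1647/7 + 1244/7) = 12/7, so the Q-coordinate is 2/7.
[PQS] = ½·(7·(1−(138/7)) + 4·(138/7−(-5/2)) + (-122/7)·(-5/2−1)) = ½·(-131 + 622/7 + 61) = 66/7, so the R-coordinate is 11/7.
Check: -6/7 + 2/7 + 11/7 = 1.

(-6/7, 2/7, 11/7)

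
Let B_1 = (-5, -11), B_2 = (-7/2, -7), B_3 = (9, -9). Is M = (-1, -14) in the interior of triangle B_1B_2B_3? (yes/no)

Barycentric coordinates of M: (165/106, -50/53, 41/106).
The three coordinates are positive, negative, positive; a point is interior exactly when all three are positive.

no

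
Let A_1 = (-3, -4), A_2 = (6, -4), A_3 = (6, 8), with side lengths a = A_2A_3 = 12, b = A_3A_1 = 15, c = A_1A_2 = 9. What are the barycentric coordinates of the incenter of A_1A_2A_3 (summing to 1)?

The incenter has barycentric coordinates proportional to the opposite side lengths: (12 : 15 : 9).
Normalizing by 12+15+9 = 36 gives (1/3, 5/12, 1/4).

(1/3, 5/12, 1/4)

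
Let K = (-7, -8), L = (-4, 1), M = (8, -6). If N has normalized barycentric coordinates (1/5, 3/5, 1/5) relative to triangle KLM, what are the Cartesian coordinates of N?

(-11/5, -11/5)

N = (1/5)·K + (3/5)·L + (1/5)·M.
x-coordinate: (1/5)·(-7) + (3/5)·(-4) + (1/5)·8 = -11/5.
y-coordinate: (1/5)·(-8) + (3/5)·1 + (1/5)·(-6) = -11/5.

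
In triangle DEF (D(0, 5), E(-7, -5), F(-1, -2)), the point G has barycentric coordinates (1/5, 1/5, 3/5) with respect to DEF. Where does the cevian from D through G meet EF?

Line DG meets EF where the D-coordinate vanishes; zeroing G's D-weight and renormalizing leaves E, F-weights 1/5 : 3/5 → (1/4, 3/4).
So H = (1/4)·E + (3/4)·F = (-5/2, -11/4).

(-5/2, -11/4)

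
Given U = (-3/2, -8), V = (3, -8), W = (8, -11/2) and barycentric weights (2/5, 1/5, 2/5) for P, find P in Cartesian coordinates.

(16/5, -7)

P = (2/5)·U + (1/5)·V + (2/5)·W.
x-coordinate: (2/5)·(-3/2) + (1/5)·3 + (2/5)·8 = 16/5.
y-coordinate: (2/5)·(-8) + (1/5)·(-8) + (2/5)·(-11/2) = -7.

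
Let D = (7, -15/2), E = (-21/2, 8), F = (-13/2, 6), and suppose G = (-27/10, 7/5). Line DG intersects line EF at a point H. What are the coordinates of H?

(-55/6, 22/3)

Barycentric coordinates of G with respect to DEF: (2/5, 2/5, 1/5).
On side EF the D-coordinate is zero; dropping G's D-weight 2/5 and renormalizing the remaining 2/5 : 1/5 gives weights 2/3, 1/3 on E, F.
H = (2/3)·(-21/2, 8) + (1/3)·(-13/2, 6) = (-55/6, 22/3).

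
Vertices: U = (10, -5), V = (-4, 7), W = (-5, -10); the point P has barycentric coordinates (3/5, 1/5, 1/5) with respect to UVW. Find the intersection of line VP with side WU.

(25/4, -25/4)

Line VP meets WU where the V-coordinate vanishes; zeroing P's V-weight and renormalizing leaves W, U-weights 1/5 : 3/5 → (1/4, 3/4).
So Q = (1/4)·W + (3/4)·U = (25/4, -25/4).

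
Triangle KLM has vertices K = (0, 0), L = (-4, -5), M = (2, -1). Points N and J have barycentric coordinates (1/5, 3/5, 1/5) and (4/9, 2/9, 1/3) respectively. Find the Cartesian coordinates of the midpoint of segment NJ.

(-10/9, -209/90)

Barycentric coordinates of the midpoint are the average: (29/90, 37/90, 4/15).
Converting: (29/90)·K + (37/90)·L + (4/15)·M = (-10/9, -209/90).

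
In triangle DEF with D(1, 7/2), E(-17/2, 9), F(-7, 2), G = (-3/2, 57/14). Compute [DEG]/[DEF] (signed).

[DEF] = ½·(1·(9−2) + (-17/2)·(2−(7/2)) + (-7)·(7/2−9)) = ½·(7 + 51/4 + 77/2) = 233/8.
[DEG] = ½·(1·(9−(57/14)) + (-17/2)·(57/14−(7/2)) + (-3/2)·(7/2−9)) = ½·(69/14 − 34/7 + 33/4) = 233/56, so the ratio is (233/56)/(233/8) = 1/7.

1/7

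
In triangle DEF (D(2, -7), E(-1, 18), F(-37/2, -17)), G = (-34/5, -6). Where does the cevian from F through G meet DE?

(1, 4/3)

Barycentric coordinates of G with respect to DEF: (2/5, 1/5, 2/5).
On side DE the F-coordinate is zero; dropping G's F-weight 2/5 and renormalizing the remaining 2/5 : 1/5 gives weights 2/3, 1/3 on D, E.
H = (2/3)·(2, -7) + (1/3)·(-1, 18) = (1, 4/3).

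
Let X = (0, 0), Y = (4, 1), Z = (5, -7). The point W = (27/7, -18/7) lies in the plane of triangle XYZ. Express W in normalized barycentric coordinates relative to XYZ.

Signed area of the reference triangle: [XYZ] = ½·(0·(1−(-7)) + 4·(-7−0) + 5·(0−1)) = ½·(0 − 28 − 5) = -33/2.
[WYZ] = ½·((27/7)·(1−(-7)) + 4·(-7−(-18/7)) + 5·(-18/7−1)) = ½·(216/7 − 124/7 − 125/7) = -33/14, so the X-coordinate is (-33/14)/(-33/2) = 1/7.
[XWZ] = ½·(0·(-18/7−(-7)) + (27/7)·(-7−0) + 5·(0−(-18/7))) = ½·(0 − 27 + 90/7) = -99/14, so the Y-coordinate is 3/7.
[XYW] = ½·(0·(1−(-18/7)) + 4·(-18/7−0) + (27/7)·(0−1)) = ½·(0 − 72/7 − 27/7) = -99/14, so the Z-coordinate is 3/7.
Check: 1/7 + 3/7 + 3/7 = 1.

(1/7, 3/7, 3/7)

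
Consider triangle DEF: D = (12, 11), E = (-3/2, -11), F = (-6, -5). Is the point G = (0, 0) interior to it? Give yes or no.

yes

Barycentric coordinates of G: (13/40, 1/30, 77/120).
The three coordinates are positive, positive, positive; a point is interior exactly when all three are positive.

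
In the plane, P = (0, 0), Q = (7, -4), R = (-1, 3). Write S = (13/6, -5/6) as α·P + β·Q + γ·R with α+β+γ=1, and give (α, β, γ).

(1/2, 1/3, 1/6)

Signed area of the reference triangle: [PQR] = ½·(0·(-4−3) + 7·(3−0) + (-1)·(0−(-4))) = ½·(0 + 21 − 4) = 17/2.
[SQR] = ½·((13/6)·(-4−3) + 7·(3−(-5/6)) + (-1)·(-5/6−(-4))) = ½·(-91/6 + 161/6 − 19/6) = 17/4, so the P-coordinate is (17/4)/(17/2) = 1/2.
[PSR] = ½·(0·(-5/6−3) + (13/6)·(3−0) + (-1)·(0−(-5/6))) = ½·(0 + 13/2 − 5/6) = 17/6, so the Q-coordinate is 1/3.
[PQS] = ½·(0·(-4−(-5/6)) + 7·(-5/6−0) + (13/6)·(0−(-4))) = ½·(0 − 35/6 + 26/3) = 17/12, so the R-coordinate is 1/6.
Check: 1/2 + 1/3 + 1/6 = 1.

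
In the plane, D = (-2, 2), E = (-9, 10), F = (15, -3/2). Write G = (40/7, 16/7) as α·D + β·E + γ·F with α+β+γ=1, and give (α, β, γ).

Signed area of the reference triangle: [DEF] = ½·((-2)·(10−(-3/2)) + (-9)·(-3/2−2) + 15·(2−10)) = ½·(-23 + 63/2 − 120) = -223/4.
[GEF] = ½·((40/7)·(10−(-3/2)) + (-9)·(-3/2−(16/7)) + 15·(16/7−10)) = ½·(460/7 + 477/14 − 810/7) = -223/28, so the D-coordinate is (-223/28)/(-223/4) = 1/7.
[DGF] = ½·((-2)·(16/7−(-3/2)) + (40/7)·(-3/2−2) + 15·(2−(16/7))) = ½·(-53/7 − 20 − 30/7) = -223/14, so the E-coordinate is 2/7.
[DEG] = ½·((-2)·(10−(16/7)) + (-9)·(16/7−2) + (40/7)·(2−10)) = ½·(-108/7 − 18/7 − 320/7) = -223/7, so the F-coordinate is 4/7.

(1/7, 2/7, 4/7)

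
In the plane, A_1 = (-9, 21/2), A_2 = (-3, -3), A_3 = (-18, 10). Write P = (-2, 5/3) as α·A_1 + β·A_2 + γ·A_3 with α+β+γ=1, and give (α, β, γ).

Signed area of the reference triangle: [A_1A_2A_3] = ½·((-9)·(-3−10) + (-3)·(10−(21/2)) + (-18)·(21/2−(-3))) = ½·(117 + 3/2 − 243) = -249/4.
[PA_2A_3] = ½·((-2)·(-3−10) + (-3)·(10−(5/3)) + (-18)·(5/3−(-3))) = ½·(26 − 25 − 84) = -83/2, so the A_1-coordinate is (-83/2)/(-249/4) = 2/3.
[A_1PA_3] = ½·((-9)·(5/3−10) + (-2)·(10−(21/2)) + (-18)·(21/2−(5/3))) = ½·(75 + 1 − 159) = -83/2, so the A_2-coordinate is 2/3.
[A_1A_2P] = ½·((-9)·(-3−(5/3)) + (-3)·(5/3−(21/2)) + (-2)·(21/2−(-3))) = ½·(42 + 53/2 − 27) = 83/4, so the A_3-coordinate is -1/3.
Check: 2/3 + 2/3 − 1/3 = 1.

(2/3, 2/3, -1/3)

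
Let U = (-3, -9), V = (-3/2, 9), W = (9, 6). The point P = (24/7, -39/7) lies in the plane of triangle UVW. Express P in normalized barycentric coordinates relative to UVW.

(5/7, -2/7, 4/7)

Signed area of the reference triangle: [UVW] = ½·((-3)·(9−6) + (-3/2)·(6−(-9)) + 9·(-9−9)) = ½·(-9 − 45/2 − 162) = -387/4.
[PVW] = ½·((24/7)·(9−6) + (-3/2)·(6−(-39/7)) + 9·(-39/7−9)) = ½·(72/7 − 243/14 − 918/7) = -1935/28, so the U-coordinate is (-1935/28)/(-387/4) = 5/7.
[UPW] = ½·((-3)·(-39/7−6) + (24/7)·(6−(-9)) + 9·(-9−(-39/7))) = ½·(243/7 + 360/7 − 216/7) = 387/14, so the V-coordinate is -2/7.
[UVP] = ½·((-3)·(9−(-39/7)) + (-3/2)·(-39/7−(-9)) + (24/7)·(-9−9)) = ½·(-306/7 − 36/7 − 432/7) = -387/7, so the W-coordinate is 4/7.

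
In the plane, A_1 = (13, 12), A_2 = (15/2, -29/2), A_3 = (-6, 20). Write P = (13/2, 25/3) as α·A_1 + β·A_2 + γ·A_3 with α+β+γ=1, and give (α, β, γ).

Signed area of the reference triangle: [A_1A_2A_3] = ½·(13·(-29/2−20) + (15/2)·(20−12) + (-6)·(12−(-29/2))) = ½·(-897/2 + 60 − 159) = -1095/4.
[PA_2A_3] = ½·((13/2)·(-29/2−20) + (15/2)·(20−(25/3)) + (-6)·(25/3−(-29/2))) = ½·(-897/4 + 175/2 − 137) = -1095/8, so the A_1-coordinate is (-1095/8)/(-1095/4) = 1/2.
[A_1PA_3] = ½·(13·(25/3−20) + (13/2)·(20−12) + (-6)·(12−(25/3))) = ½·(-455/3 + 52 − 22) = -365/6, so the A_2-coordinate is 2/9.
[A_1A_2P] = ½·(13·(-29/2−(25/3)) + (15/2)·(25/3−12) + (13/2)·(12−(-29/2))) = ½·(-1781/6 − 55/2 + 689/4) = -1825/24, so the A_3-coordinate is 5/18.

(1/2, 2/9, 5/18)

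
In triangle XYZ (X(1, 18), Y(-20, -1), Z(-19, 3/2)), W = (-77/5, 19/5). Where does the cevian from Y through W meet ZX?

Barycentric coordinates of W with respect to XYZ: (1/5, 2/5, 2/5).
On side ZX the Y-coordinate is zero; dropping W's Y-weight 2/5 and renormalizing the remaining 2/5 : 1/5 gives weights 2/3, 1/3 on Z, X.
V = (2/3)·(-19, 3/2) + (1/3)·(1, 18) = (-37/3, 7).

(-37/3, 7)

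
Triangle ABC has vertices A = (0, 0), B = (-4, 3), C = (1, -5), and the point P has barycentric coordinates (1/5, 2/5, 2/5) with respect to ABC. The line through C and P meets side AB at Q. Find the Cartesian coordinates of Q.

(-8/3, 2)

Line CP meets AB where the C-coordinate vanishes; zeroing P's C-weight and renormalizing leaves A, B-weights 1/5 : 2/5 → (1/3, 2/3).
So Q = (1/3)·A + (2/3)·B = (-8/3, 2).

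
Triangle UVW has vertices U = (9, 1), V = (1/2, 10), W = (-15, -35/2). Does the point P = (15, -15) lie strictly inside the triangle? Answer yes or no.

no

Barycentric coordinates of P: (3145/1493, -1980/1493, 328/1493).
The three coordinates are positive, negative, positive; a point is interior exactly when all three are positive.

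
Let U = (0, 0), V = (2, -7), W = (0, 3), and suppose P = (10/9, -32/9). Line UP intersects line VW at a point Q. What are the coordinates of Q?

(5/3, -16/3)

Barycentric coordinates of P with respect to UVW: (1/3, 5/9, 1/9).
On side VW the U-coordinate is zero; dropping P's U-weight 1/3 and renormalizing the remaining 5/9 : 1/9 gives weights 5/6, 1/6 on V, W.
Q = (5/6)·(2, -7) + (1/6)·(0, 3) = (5/3, -16/3).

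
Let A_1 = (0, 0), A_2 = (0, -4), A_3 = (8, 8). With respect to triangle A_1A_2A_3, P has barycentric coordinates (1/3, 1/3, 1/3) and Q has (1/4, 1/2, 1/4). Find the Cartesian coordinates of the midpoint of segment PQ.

Barycentric coordinates of the midpoint are the average: (7/24, 5/12, 7/24).
Converting: (7/24)·A_1 + (5/12)·A_2 + (7/24)·A_3 = (7/3, 2/3).

(7/3, 2/3)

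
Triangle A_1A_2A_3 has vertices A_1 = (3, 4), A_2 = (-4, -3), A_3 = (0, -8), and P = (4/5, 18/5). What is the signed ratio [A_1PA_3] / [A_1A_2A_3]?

[A_1A_2A_3] = ½·(3·(-3−(-8)) + (-4)·(-8−4) + 0·(4−(-3))) = ½·(15 + 48 + 0) = 63/2.
[A_1PA_3] = ½·(3·(18/5−(-8)) + (4/5)·(-8−4) + 0·(4−(18/5))) = ½·(174/5 − 48/5 + 0) = 63/5, so the ratio is (63/5)/(63/2) = 2/5.

2/5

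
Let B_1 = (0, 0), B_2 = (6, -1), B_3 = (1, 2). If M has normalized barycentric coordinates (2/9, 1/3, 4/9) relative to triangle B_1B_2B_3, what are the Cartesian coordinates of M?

M = (2/9)·B_1 + (1/3)·B_2 + (4/9)·B_3.
x-coordinate: (2/9)·0 + (1/3)·6 + (4/9)·1 = 22/9.
y-coordinate: (2/9)·0 + (1/3)·(-1) + (4/9)·2 = 5/9.

(22/9, 5/9)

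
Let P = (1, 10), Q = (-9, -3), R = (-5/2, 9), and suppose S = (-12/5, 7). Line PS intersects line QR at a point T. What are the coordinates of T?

(-14/3, 5)

Barycentric coordinates of S with respect to PQR: (2/5, 1/5, 2/5).
On side QR the P-coordinate is zero; dropping S's P-weight 2/5 and renormalizing the remaining 1/5 : 2/5 gives weights 1/3, 2/3 on Q, R.
T = (1/3)·(-9, -3) + (2/3)·(-5/2, 9) = (-14/3, 5).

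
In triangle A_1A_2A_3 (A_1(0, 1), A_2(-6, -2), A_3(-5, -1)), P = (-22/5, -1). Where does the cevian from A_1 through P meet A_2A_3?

(-11/2, -3/2)

Barycentric coordinates of P with respect to A_1A_2A_3: (1/5, 2/5, 2/5).
On side A_2A_3 the A_1-coordinate is zero; dropping P's A_1-weight 1/5 and renormalizing the remaining 2/5 : 2/5 gives weights 1/2, 1/2 on A_2, A_3.
Q = (1/2)·(-6, -2) + (1/2)·(-5, -1) = (-11/2, -3/2).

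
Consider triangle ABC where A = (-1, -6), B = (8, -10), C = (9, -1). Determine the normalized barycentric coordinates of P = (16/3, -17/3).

(1/3, 1/3, 1/3)

Signed area of the reference triangle: [ABC] = ½·((-1)·(-10−(-1)) + 8·(-1−(-6)) + 9·(-6−(-10))) = ½·(9 + 40 + 36) = 85/2.
[PBC] = ½·((16/3)·(-10−(-1)) + 8·(-1−(-17/3)) + 9·(-17/3−(-10))) = ½·(-48 + 112/3 + 39) = 85/6, so the A-coordinate is (85/6)/(85/2) = 1/3.
[APC] = ½·((-1)·(-17/3−(-1)) + (16/3)·(-1−(-6)) + 9·(-6−(-17/3))) = ½·(14/3 + 80/3 − 3) = 85/6, so the B-coordinate is 1/3.
[ABP] = ½·((-1)·(-10−(-17/3)) + 8·(-17/3−(-6)) + (16/3)·(-6−(-10))) = ½·(13/3 + 8/3 + 64/3) = 85/6, so the C-coordinate is 1/3.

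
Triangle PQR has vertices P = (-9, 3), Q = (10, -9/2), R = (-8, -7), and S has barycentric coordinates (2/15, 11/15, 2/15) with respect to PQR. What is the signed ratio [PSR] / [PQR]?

The signed ratio [PSR]/[PQR] equals the barycentric coordinate of S at vertex Q, which is 11/15.

11/15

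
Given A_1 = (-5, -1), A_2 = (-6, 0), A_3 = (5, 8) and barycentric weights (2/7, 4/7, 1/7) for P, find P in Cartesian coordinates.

P = (2/7)·A_1 + (4/7)·A_2 + (1/7)·A_3.
x-coordinate: (2/7)·(-5) + (4/7)·(-6) + (1/7)·5 = -29/7.
y-coordinate: (2/7)·(-1) + (4/7)·0 + (1/7)·8 = 6/7.

(-29/7, 6/7)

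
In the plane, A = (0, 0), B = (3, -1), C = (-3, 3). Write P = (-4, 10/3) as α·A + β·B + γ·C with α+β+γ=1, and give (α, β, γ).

(1/3, -1/3, 1)

Signed area of the reference triangle: [ABC] = ½·(0·(-1−3) + 3·(3−0) + (-3)·(0−(-1))) = ½·(0 + 9 − 3) = 3.
[PBC] = ½·((-4)·(-1−3) + 3·(3−(10/3)) + (-3)·(10/3−(-1))) = ½·(16 − 1 − 13) = 1, so the A-coordinate is 1/3 = 1/3.
[APC] = ½·(0·(10/3−3) + (-4)·(3−0) + (-3)·(0−(10/3))) = ½·(0 − 12 + 10) = -1, so the B-coordinate is -1/3.
[ABP] = ½·(0·(-1−(10/3)) + 3·(10/3−0) + (-4)·(0−(-1))) = ½·(0 + 10 − 4) = 3, so the C-coordinate is 1.
Check: 1/3 − 1/3 + 1 = 1.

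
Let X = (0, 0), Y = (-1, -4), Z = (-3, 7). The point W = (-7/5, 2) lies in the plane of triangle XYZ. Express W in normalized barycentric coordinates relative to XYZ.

Signed area of the reference triangle: [XYZ] = ½·(0·(-4−7) + (-1)·(7−0) + (-3)·(0−(-4))) = ½·(0 − 7 − 12) = -19/2.
[WYZ] = ½·((-7/5)·(-4−7) + (-1)·(7−2) + (-3)·(2−(-4))) = ½·(77/5 − 5 − 18) = -19/5, so the X-coordinate is (-19/5)/(-19/2) = 2/5.
[XWZ] = ½·(0·(2−7) + (-7/5)·(7−0) + (-3)·(0−2)) = ½·(0 − 49/5 + 6) = -19/10, so the Y-coordinate is 1/5.
[XYW] = ½·(0·(-4−2) + (-1)·(2−0) + (-7/5)·(0−(-4))) = ½·(0 − 2 − 28/5) = -19/5, so the Z-coordinate is 2/5.

(2/5, 1/5, 2/5)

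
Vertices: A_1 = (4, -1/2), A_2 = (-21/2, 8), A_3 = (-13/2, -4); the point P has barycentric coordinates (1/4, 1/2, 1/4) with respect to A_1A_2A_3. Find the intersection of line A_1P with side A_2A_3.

(-55/6, 4)

Line A_1P meets A_2A_3 where the A_1-coordinate vanishes; zeroing P's A_1-weight and renormalizing leaves A_2, A_3-weights 1/2 : 1/4 → (2/3, 1/3).
So Q = (2/3)·A_2 + (1/3)·A_3 = (-55/6, 4).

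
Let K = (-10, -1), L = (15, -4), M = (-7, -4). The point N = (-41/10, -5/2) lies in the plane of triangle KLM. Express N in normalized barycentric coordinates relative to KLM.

(1/2, 1/5, 3/10)

Signed area of the reference triangle: [KLM] = ½·((-10)·(-4−(-4)) + 15·(-4−(-1)) + (-7)·(-1−(-4))) = ½·(0 − 45 − 21) = -33.
[NLM] = ½·((-41/10)·(-4−(-4)) + 15·(-4−(-5/2)) + (-7)·(-5/2−(-4))) = ½·(0 − 45/2 − 21/2) = -33/2, so the K-coordinate is (-33/2)/(-33) = 1/2.
[KNM] = ½·((-10)·(-5/2−(-4)) + (-41/10)·(-4−(-1)) + (-7)·(-1−(-5/2))) = ½·(-15 + 123/10 − 21/2) = -33/5, so the L-coordinate is 1/5.
[KLN] = ½·((-10)·(-4−(-5/2)) + 15·(-5/2−(-1)) + (-41/10)·(-1−(-4))) = ½·(15 − 45/2 − 123/10) = -99/10, so the M-coordinate is 3/10.
Check: 1/2 + 1/5 + 3/10 = 1.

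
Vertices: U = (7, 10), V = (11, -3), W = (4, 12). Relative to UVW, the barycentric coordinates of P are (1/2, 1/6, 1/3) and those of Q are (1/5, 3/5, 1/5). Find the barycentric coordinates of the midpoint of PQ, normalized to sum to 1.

Since both coordinate triples sum to 1, the midpoint's barycentrics are the componentwise average.
(1/2+1/5)/2 = 7/20; similarly 23/60 and 4/15.

(7/20, 23/60, 4/15)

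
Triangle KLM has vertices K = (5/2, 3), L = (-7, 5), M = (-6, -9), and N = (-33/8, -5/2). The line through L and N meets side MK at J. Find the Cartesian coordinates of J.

(-19/6, -5)

Barycentric coordinates of N with respect to KLM: (1/4, 1/4, 1/2).
On side MK the L-coordinate is zero; dropping N's L-weight 1/4 and renormalizing the remaining 1/2 : 1/4 gives weights 2/3, 1/3 on M, K.
J = (2/3)·(-6, -9) + (1/3)·(5/2, 3) = (-19/6, -5).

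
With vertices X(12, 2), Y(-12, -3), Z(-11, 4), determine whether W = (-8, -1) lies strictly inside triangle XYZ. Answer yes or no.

Barycentric coordinates of W: (26/163, 109/163, 28/163).
The three coordinates are positive, positive, positive; a point is interior exactly when all three are positive.

yes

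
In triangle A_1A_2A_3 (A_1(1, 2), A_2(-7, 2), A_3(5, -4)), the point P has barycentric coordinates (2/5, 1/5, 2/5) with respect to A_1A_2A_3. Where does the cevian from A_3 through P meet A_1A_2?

Line A_3P meets A_1A_2 where the A_3-coordinate vanishes; zeroing P's A_3-weight and renormalizing leaves A_1, A_2-weights 2/5 : 1/5 → (2/3, 1/3).
So Q = (2/3)·A_1 + (1/3)·A_2 = (-5/3, 2).

(-5/3, 2)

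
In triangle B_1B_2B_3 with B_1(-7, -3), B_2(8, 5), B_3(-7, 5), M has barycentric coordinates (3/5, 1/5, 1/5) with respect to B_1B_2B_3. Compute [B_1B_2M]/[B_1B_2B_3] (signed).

1/5

The signed ratio [B_1B_2M]/[B_1B_2B_3] equals the barycentric coordinate of M at vertex B_3, which is 1/5.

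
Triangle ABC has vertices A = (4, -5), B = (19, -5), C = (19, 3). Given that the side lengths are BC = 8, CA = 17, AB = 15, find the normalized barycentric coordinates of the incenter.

The incenter has barycentric coordinates proportional to the opposite side lengths: (8 : 17 : 15).
Normalizing by 8+17+15 = 40 gives (1/5, 17/40, 3/8).

(1/5, 17/40, 3/8)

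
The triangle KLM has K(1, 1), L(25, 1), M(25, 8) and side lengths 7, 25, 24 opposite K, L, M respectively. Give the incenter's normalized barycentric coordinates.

The incenter has barycentric coordinates proportional to the opposite side lengths: (7 : 25 : 24).
Normalizing by 7+25+24 = 56 gives (1/8, 25/56, 3/7).

(1/8, 25/56, 3/7)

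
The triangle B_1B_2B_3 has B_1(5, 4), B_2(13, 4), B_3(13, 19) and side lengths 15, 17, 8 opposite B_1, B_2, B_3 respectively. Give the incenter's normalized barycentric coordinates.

(3/8, 17/40, 1/5)

The incenter has barycentric coordinates proportional to the opposite side lengths: (15 : 17 : 8).
Normalizing by 15+17+8 = 40 gives (3/8, 17/40, 1/5).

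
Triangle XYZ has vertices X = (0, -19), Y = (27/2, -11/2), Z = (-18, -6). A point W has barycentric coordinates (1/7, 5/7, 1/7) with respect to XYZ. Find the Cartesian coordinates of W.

W = (1/7)·X + (5/7)·Y + (1/7)·Z.
x-coordinate: (1/7)·0 + (5/7)·(27/2) + (1/7)·(-18) = 99/14.
y-coordinate: (1/7)·(-19) + (5/7)·(-11/2) + (1/7)·(-6) = -15/2.

(99/14, -15/2)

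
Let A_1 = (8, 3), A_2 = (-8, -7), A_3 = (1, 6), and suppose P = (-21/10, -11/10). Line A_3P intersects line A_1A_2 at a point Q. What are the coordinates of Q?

Barycentric coordinates of P with respect to A_1A_2A_3: (1/5, 1/2, 3/10).
On side A_1A_2 the A_3-coordinate is zero; dropping P's A_3-weight 3/10 and renormalizing the remaining 1/5 : 1/2 gives weights 2/7, 5/7 on A_1, A_2.
Q = (2/7)·(8, 3) + (5/7)·(-8, -7) = (-24/7, -29/7).

(-24/7, -29/7)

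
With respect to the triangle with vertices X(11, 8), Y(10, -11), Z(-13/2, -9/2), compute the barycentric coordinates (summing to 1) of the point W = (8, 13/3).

Signed area of the reference triangle: [XYZ] = ½·(11·(-11−(-9/2)) + 10·(-9/2−8) + (-13/2)·(8−(-11))) = ½·(-143/2 − 125 − 247/2) = -160.
[WYZ] = ½·(8·(-11−(-9/2)) + 10·(-9/2−(13/3)) + (-13/2)·(13/3−(-11))) = ½·(-52 − 265/3 − 299/3) = -120, so the X-coordinate is (-120)/(-160) = 3/4.
[XWZ] = ½·(11·(13/3−(-9/2)) + 8·(-9/2−8) + (-13/2)·(8−(13/3))) = ½·(583/6 − 100 − 143/6) = -40/3, so the Y-coordinate is 1/12.
[XYW] = ½·(11·(-11−(13/3)) + 10·(13/3−8) + 8·(8−(-11))) = ½·(-506/3 − 110/3 + 152) = -80/3, so the Z-coordinate is 1/6.

(3/4, 1/12, 1/6)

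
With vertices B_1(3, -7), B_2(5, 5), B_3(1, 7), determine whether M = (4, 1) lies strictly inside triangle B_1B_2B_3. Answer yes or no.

yes

Barycentric coordinates of M: (9/26, 15/26, 1/13).
The three coordinates are positive, positive, positive; a point is interior exactly when all three are positive.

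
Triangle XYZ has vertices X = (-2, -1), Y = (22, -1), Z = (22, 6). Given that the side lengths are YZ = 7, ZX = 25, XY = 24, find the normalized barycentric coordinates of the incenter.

The incenter has barycentric coordinates proportional to the opposite side lengths: (7 : 25 : 24).
Normalizing by 7+25+24 = 56 gives (1/8, 25/56, 3/7).

(1/8, 25/56, 3/7)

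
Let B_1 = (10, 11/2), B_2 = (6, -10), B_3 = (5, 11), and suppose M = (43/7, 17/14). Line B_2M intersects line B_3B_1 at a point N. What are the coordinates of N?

(25/4, 77/8)

Barycentric coordinates of M with respect to B_1B_2B_3: (1/7, 3/7, 3/7).
On side B_3B_1 the B_2-coordinate is zero; dropping M's B_2-weight 3/7 and renormalizing the remaining 3/7 : 1/7 gives weights 3/4, 1/4 on B_3, B_1.
N = (3/4)·(5, 11) + (1/4)·(10, 11/2) = (25/4, 77/8).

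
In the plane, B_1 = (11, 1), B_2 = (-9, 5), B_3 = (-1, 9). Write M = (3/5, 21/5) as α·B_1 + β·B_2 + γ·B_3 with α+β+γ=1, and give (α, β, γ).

(2/5, 2/5, 1/5)

Signed area of the reference triangle: [B_1B_2B_3] = ½·(11·(5−9) + (-9)·(9−1) + (-1)·(1−5)) = ½·(-44 − 72 + 4) = -56.
[MB_2B_3] = ½·((3/5)·(5−9) + (-9)·(9−(21/5)) + (-1)·(21/5−5)) = ½·(-12/5 − 216/5 + 4/5) = -112/5, so the B_1-coordinate is (-112/5)/(-56) = 2/5.
[B_1MB_3] = ½·(11·(21/5−9) + (3/5)·(9−1) + (-1)·(1−(21/5))) = ½·(-264/5 + 24/5 + 16/5) = -112/5, so the B_2-coordinate is 2/5.
[B_1B_2M] = ½·(11·(5−(21/5)) + (-9)·(21/5−1) + (3/5)·(1−5)) = ½·(44/5 − 144/5 − 12/5) = -56/5, so the B_3-coordinate is 1/5.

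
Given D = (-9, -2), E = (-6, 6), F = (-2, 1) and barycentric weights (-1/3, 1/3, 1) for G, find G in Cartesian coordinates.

(-1, 11/3)

G = (-1/3)·D + (1/3)·E + 1·F.
x-coordinate: (-1/3)·(-9) + (1/3)·(-6) + 1·(-2) = -1.
y-coordinate: (-1/3)·(-2) + (1/3)·6 + 1·1 = 11/3.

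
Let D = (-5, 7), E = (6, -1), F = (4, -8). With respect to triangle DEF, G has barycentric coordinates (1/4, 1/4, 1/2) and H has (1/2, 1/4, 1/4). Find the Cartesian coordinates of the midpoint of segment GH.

(9/8, -5/8)

Barycentric coordinates of the midpoint are the average: (3/8, 1/4, 3/8).
Converting: (3/8)·D + (1/4)·E + (3/8)·F = (9/8, -5/8).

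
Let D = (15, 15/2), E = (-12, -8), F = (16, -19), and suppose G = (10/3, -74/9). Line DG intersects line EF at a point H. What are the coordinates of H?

Barycentric coordinates of G with respect to DEF: (2/9, 4/9, 1/3).
On side EF the D-coordinate is zero; dropping G's D-weight 2/9 and renormalizing the remaining 4/9 : 1/3 gives weights 4/7, 3/7 on E, F.
H = (4/7)·(-12, -8) + (3/7)·(16, -19) = (0, -89/7).

(0, -89/7)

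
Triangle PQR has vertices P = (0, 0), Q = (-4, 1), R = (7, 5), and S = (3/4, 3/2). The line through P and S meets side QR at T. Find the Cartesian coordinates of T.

(3/2, 3)

Barycentric coordinates of S with respect to PQR: (1/2, 1/4, 1/4).
On side QR the P-coordinate is zero; dropping S's P-weight 1/2 and renormalizing the remaining 1/4 : 1/4 gives weights 1/2, 1/2 on Q, R.
T = (1/2)·(-4, 1) + (1/2)·(7, 5) = (3/2, 3).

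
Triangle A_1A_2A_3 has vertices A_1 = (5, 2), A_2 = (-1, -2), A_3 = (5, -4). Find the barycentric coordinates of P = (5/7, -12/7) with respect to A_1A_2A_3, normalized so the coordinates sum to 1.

(1/7, 5/7, 1/7)

Signed area of the reference triangle: [A_1A_2A_3] = ½·(5·(-2−(-4)) + (-1)·(-4−2) + 5·(2−(-2))) = ½·(10 + 6 + 20) = 18.
[PA_2A_3] = ½·((5/7)·(-2−(-4)) + (-1)·(-4−(-12/7)) + 5·(-12/7−(-2))) = ½·(10/7 + 16/7 + 10/7) = 18/7, so the A_1-coordinate is (18/7)/18 = 1/7.
[A_1PA_3] = ½·(5·(-12/7−(-4)) + (5/7)·(-4−2) + 5·(2−(-12/7))) = ½·(80/7 − 30/7 + 130/7) = 90/7, so the A_2-coordinate is 5/7.
[A_1A_2P] = ½·(5·(-2−(-12/7)) + (-1)·(-12/7−2) + (5/7)·(2−(-2))) = ½·(-10/7 + 26/7 + 20/7) = 18/7, so the A_3-coordinate is 1/7.
Check: 1/7 + 5/7 + 1/7 = 1.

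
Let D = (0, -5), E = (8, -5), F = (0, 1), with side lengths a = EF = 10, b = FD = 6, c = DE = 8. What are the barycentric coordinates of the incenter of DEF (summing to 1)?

The incenter has barycentric coordinates proportional to the opposite side lengths: (10 : 6 : 8).
Normalizing by 10+6+8 = 24 gives (5/12, 1/4, 1/3).

(5/12, 1/4, 1/3)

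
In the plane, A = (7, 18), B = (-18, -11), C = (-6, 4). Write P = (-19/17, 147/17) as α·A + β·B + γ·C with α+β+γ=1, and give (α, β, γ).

(11/17, 5/17, 1/17)

Signed area of the reference triangle: [ABC] = ½·(7·(-11−4) + (-18)·(4−18) + (-6)·(18−(-11))) = ½·(-105 + 252 − 174) = -27/2.
[PBC] = ½·((-19/17)·(-11−4) + (-18)·(4−(147/17)) + (-6)·(147/17−(-11))) = ½·(285/17 + 1422/17 − 2004/17) = -297/34, so the A-coordinate is (-297/34)/(-27/2) = 11/17.
[APC] = ½·(7·(147/17−4) + (-19/17)·(4−18) + (-6)·(18−(147/17))) = ½·(553/17 + 266/17 − 954/17) = -135/34, so the B-coordinate is 5/17.
[ABP] = ½·(7·(-11−(147/17)) + (-18)·(147/17−18) + (-19/17)·(18−(-11))) = ½·(-2338/17 + 2862/17 − 551/17) = -27/34, so the C-coordinate is 1/17.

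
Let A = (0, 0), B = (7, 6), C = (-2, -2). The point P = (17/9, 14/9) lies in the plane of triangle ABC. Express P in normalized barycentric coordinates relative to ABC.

(4/9, 1/3, 2/9)

Signed area of the reference triangle: [ABC] = ½·(0·(6−(-2)) + 7·(-2−0) + (-2)·(0−6)) = ½·(0 − 14 + 12) = -1.
[PBC] = ½·((17/9)·(6−(-2)) + 7·(-2−(14/9)) + (-2)·(14/9−6)) = ½·(136/9 − 224/9 + 80/9) = -4/9, so the A-coordinate is (-4/9)/(-1) = 4/9.
[APC] = ½·(0·(14/9−(-2)) + (17/9)·(-2−0) + (-2)·(0−(14/9))) = ½·(0 − 34/9 + 28/9) = -1/3, so the B-coordinate is 1/3.
[ABP] = ½·(0·(6−(14/9)) + 7·(14/9−0) + (17/9)·(0−6)) = ½·(0 + 98/9 − 34/3) = -2/9, so the C-coordinate is 2/9.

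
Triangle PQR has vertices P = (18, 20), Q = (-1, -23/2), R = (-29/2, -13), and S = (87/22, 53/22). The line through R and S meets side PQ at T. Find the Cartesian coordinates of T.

(87/8, 131/16)

Barycentric coordinates of S with respect to PQR: (5/11, 3/11, 3/11).
On side PQ the R-coordinate is zero; dropping S's R-weight 3/11 and renormalizing the remaining 5/11 : 3/11 gives weights 5/8, 3/8 on P, Q.
T = (5/8)·(18, 20) + (3/8)·(-1, -23/2) = (87/8, 131/16).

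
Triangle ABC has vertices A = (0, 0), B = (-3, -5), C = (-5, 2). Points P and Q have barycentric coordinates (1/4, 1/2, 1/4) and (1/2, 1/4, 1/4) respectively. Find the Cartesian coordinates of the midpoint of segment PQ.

Barycentric coordinates of the midpoint are the average: (3/8, 3/8, 1/4).
Converting: (3/8)·A + (3/8)·B + (1/4)·C = (-19/8, -11/8).

(-19/8, -11/8)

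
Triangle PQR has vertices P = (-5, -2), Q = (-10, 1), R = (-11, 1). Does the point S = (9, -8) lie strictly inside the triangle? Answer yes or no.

no

Barycentric coordinates of S: (3, 2, -4).
The three coordinates are positive, positive, negative; a point is interior exactly when all three are positive.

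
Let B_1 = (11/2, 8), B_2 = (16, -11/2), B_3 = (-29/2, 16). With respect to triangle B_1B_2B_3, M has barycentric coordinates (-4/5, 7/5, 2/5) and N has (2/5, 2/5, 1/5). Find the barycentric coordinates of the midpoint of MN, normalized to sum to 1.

(-1/5, 9/10, 3/10)

Since both coordinate triples sum to 1, the midpoint's barycentrics are the componentwise average.
(-4/5+2/5)/2 = -1/5; similarly 9/10 and 3/10.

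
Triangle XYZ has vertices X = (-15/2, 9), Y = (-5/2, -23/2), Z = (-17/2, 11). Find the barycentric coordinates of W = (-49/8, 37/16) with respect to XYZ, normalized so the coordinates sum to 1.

Signed area of the reference triangle: [XYZ] = ½·((-15/2)·(-23/2−11) + (-5/2)·(11−9) + (-17/2)·(9−(-23/2))) = ½·(675/4 − 5 − 697/4) = -21/4.
[WYZ] = ½·((-49/8)·(-23/2−11) + (-5/2)·(11−(37/16)) + (-17/2)·(37/16−(-23/2))) = ½·(2205/16 − 695/32 − 3757/32) = -21/32, so the X-coordinate is (-21/32)/(-21/4) = 1/8.
[XWZ] = ½·((-15/2)·(37/16−11) + (-49/8)·(11−9) + (-17/2)·(9−(37/16))) = ½·(2085/32 − 49/4 − 1819/32) = -63/32, so the Y-coordinate is 3/8.
[XYW] = ½·((-15/2)·(-23/2−(37/16)) + (-5/2)·(37/16−9) + (-49/8)·(9−(-23/2))) = ½·(3315/32 + 535/32 − 2009/16) = -21/8, so the Z-coordinate is 1/2.
Check: 1/8 + 3/8 + 1/2 = 1.

(1/8, 3/8, 1/2)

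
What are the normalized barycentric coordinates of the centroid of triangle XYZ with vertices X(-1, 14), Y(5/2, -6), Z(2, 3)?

The centroid is the average of the vertices, so each weight is 1/3.

(1/3, 1/3, 1/3)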